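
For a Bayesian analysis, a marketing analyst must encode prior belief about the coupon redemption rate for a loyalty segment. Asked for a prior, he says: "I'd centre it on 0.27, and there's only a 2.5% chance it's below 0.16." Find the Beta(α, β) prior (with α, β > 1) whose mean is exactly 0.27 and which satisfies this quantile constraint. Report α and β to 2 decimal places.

α ≈ 14.17, β ≈ 38.30

With mean 0.27 fixed, write α = 0.27s, β = 0.73s where s = α+β.
Need P(θ < 0.16) = 0.025 under Beta(0.27s, 0.73s). Normal approximation: (q−m)/√(m(1−m)/s) ≈ z_{0.025} = -1.96, so s ≈ 0.27·0.73·(-1.96)²/(0.16−0.27)² = 62.6.
At s = 62.6: P(θ<0.16) ≈ 0.016. Adjusting to match 0.025 gives s ≈ 52.47.
So α = 0.27·52.47 ≈ 14.17, β = 0.73·52.47 ≈ 38.30.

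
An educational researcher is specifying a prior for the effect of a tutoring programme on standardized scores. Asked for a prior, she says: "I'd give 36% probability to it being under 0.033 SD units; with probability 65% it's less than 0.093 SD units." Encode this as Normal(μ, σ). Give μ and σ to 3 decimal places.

μ = 0.062, σ = 0.081

The p-quantile of Normal(μ,σ) is μ + z_p·σ, with z_{0.36} = -0.3585 and z_{0.65} = 0.3853.
Eliminate σ: μ = (z₂·x₁ − z₁·x₂)/(z₂ − z₁) = (0.3853·0.033 − (-0.3585)·0.093)/0.7438 = 0.062.
Then σ = (x₂ − x₁)/(z₂ − z₁) = (0.093 − 0.033)/0.7438 = 0.081.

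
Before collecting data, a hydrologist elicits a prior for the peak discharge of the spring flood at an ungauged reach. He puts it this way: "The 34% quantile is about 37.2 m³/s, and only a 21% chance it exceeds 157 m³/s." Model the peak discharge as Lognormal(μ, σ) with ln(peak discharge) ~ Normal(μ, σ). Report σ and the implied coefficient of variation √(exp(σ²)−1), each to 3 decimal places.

σ ≈ 1.181, CV ≈ 1.743

If T ~ Lognormal(μ,σ) then ln T ~ Normal(μ,σ), so the p-quantile of ln T is μ + z_p·σ.
ln(37.2) = 3.616 and ln(157) = 5.056; z_{0.34} = -0.4125, z_{0.79} = 0.8064.
σ = (5.056 − 3.616)/(0.8064 − (-0.4125)) = 1.181.
μ = 3.616 − (-0.4125)·1.181 = 4.104.
CV = √(exp(σ²)−1) = √(exp(1.3956)−1) = 1.743.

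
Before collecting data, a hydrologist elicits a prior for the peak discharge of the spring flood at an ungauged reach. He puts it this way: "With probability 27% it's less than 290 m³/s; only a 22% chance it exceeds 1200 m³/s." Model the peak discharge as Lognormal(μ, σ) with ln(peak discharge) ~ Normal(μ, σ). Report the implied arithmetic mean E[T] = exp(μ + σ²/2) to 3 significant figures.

If T ~ Lognormal(μ,σ) then ln T ~ Normal(μ,σ), so the p-quantile of ln T is μ + z_p·σ.
ln(290) = 5.67 and ln(1200) = 7.09; z_{0.27} = -0.6128, z_{0.78} = 0.7722.
σ = (7.09 − 5.67)/(0.7722 − (-0.6128)) = 1.025.
μ = 5.67 − (-0.6128)·1.025 = 6.298.
E[T] = exp(μ + σ²/2) = exp(6.298 + 0.5257) = 920 m³/s.

E[T] ≈ 920 m³/s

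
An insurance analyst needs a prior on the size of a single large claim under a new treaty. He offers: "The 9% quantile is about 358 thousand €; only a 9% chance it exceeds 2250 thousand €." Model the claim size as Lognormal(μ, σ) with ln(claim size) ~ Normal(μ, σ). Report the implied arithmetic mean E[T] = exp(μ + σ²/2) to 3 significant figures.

E[T] ≈ 1140 thousand €

If T ~ Lognormal(μ,σ) then ln T ~ Normal(μ,σ), so the p-quantile of ln T is μ + z_p·σ.
ln(358) = 5.881 and ln(2250) = 7.719; z_{0.09} = -1.341, z_{0.91} = 1.341.
σ = (7.719 − 5.881)/(1.341 − (-1.341)) = 0.685.
μ = 5.881 − (-1.341)·0.685 = 6.800.
E[T] = exp(μ + σ²/2) = exp(6.800 + 0.2349) = 1140 thousand €.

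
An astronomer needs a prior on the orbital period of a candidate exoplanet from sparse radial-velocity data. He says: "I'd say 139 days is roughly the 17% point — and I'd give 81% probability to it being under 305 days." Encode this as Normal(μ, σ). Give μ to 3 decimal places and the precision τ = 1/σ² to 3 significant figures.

The p-quantile of Normal(μ,σ) is μ + z_p·σ, with z_{0.17} = -0.9542 and z_{0.81} = 0.8779.
Eliminate σ: μ = (z₂·x₁ − z₁·x₂)/(z₂ − z₁) = (0.8779·139 − (-0.9542)·305)/1.832 = 225.455.
Then σ = (x₂ − x₁)/(z₂ − z₁) = (305 − 139)/1.832 = 90.608.
Precision τ = 1/σ² = 1/90.61² = 0.000122.

μ = 225.455, τ = 0.000122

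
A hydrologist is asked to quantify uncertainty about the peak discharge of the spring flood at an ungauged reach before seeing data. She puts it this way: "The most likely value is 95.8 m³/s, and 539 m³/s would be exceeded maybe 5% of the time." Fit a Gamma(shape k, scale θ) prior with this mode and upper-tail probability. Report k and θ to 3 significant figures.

Gamma(k,θ) with k>1 has mode (k−1)θ, so θ = 95.8/(k−1).
Need P(X < 539) = 0.95 with θ tied to k this way. Start at k = 2, θ = 95.8: P(X<539) ≈ 0.976.
Too high — lower k to spread out. Iterating converges to k ≈ 1.78.
Then θ = 95.8/(1.78−1) ≈ 123.

k ≈ 1.78, θ ≈ 123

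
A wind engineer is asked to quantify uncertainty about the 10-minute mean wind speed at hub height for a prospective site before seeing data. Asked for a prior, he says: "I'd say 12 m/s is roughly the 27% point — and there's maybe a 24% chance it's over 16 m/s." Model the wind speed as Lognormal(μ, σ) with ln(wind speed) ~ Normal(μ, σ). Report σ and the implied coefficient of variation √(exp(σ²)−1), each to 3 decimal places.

If T ~ Lognormal(μ,σ) then ln T ~ Normal(μ,σ), so the p-quantile of ln T is μ + z_p·σ.
ln(12) = 2.485 and ln(16) = 2.773; z_{0.27} = -0.6128, z_{0.76} = 0.7063.
σ = (2.773 − 2.485)/(0.7063 − (-0.6128)) = 0.218.
μ = 2.485 − (-0.6128)·0.218 = 2.619.
CV = √(exp(σ²)−1) = √(exp(0.0476)−1) = 0.221.

σ ≈ 0.218, CV ≈ 0.221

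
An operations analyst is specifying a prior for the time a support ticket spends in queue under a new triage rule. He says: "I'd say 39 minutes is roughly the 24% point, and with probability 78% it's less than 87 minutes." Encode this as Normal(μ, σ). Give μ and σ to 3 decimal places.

μ = 61.930, σ = 32.465

The p-quantile of Normal(μ,σ) is μ + z_p·σ, with z_{0.24} = -0.7063 and z_{0.78} = 0.7722.
Eliminate σ: μ = (z₂·x₁ − z₁·x₂)/(z₂ − z₁) = (0.7722·39 − (-0.7063)·87)/1.478 = 61.930.
Then σ = (x₂ − x₁)/(z₂ − z₁) = (87 − 39)/1.478 = 32.465.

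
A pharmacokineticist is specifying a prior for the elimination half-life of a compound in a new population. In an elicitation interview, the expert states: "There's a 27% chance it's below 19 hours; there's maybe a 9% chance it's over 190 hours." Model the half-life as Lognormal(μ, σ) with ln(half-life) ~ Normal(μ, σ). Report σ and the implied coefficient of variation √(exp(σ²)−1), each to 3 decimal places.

If T ~ Lognormal(μ,σ) then ln T ~ Normal(μ,σ), so the p-quantile of ln T is μ + z_p·σ.
ln(19) = 2.944 and ln(190) = 5.247; z_{0.27} = -0.6128, z_{0.91} = 1.341.
σ = (5.247 − 2.944)/(1.341 − (-0.6128)) = 1.179.
μ = 2.944 − (-0.6128)·1.179 = 3.667.
CV = √(exp(σ²)−1) = √(exp(1.3892)−1) = 1.735.

σ ≈ 1.179, CV ≈ 1.735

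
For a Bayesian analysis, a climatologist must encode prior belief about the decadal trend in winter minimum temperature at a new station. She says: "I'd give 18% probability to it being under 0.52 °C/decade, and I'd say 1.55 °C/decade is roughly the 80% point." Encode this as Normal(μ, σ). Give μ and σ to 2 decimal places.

For Normal(μ,σ), the p-quantile is μ + z_p·σ. Here z_{0.18} = -0.9154, z_{0.8} = 0.8416.
So 0.52 = μ − 0.9154σ and 1.55 = μ + 0.8416σ.
Subtracting: σ = (1.55 − 0.52)/(0.8416 − (-0.9154)) = 0.59.
Then μ = 0.52 − (-0.9154)·0.59 = 1.06.

μ = 1.06, σ = 0.59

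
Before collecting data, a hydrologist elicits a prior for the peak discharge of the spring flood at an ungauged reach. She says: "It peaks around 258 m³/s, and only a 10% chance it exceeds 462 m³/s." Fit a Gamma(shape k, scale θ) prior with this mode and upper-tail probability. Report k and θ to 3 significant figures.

k ≈ 6.61, θ ≈ 46

Gamma(k,θ) with k>1 has mode (k−1)θ, so θ = 258/(k−1).
Need P(X < 462) = 0.9 with θ tied to k this way. Start at k = 2, θ = 258: P(X<462) ≈ 0.534.
Too low — raise k to concentrate. Iterating converges to k ≈ 6.61.
Then θ = 258/(6.61−1) ≈ 46.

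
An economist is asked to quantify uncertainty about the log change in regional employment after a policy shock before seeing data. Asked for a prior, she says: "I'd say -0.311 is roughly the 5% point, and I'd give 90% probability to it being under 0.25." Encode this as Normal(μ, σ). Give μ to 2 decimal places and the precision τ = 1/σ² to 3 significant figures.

For Normal(μ,σ), the p-quantile is μ + z_p·σ. Here z_{0.05} = -1.645, z_{0.9} = 1.282.
So -0.311 = μ − 1.645σ and 0.25 = μ + 1.282σ.
Subtracting: σ = (0.25 − -0.311)/(1.282 − (-1.645)) = 0.19.
Then μ = -0.311 − (-1.645)·0.19 = 0.00.
Precision τ = 1/σ² = 1/0.1917² = 27.2.

μ = 0.00, τ = 27.2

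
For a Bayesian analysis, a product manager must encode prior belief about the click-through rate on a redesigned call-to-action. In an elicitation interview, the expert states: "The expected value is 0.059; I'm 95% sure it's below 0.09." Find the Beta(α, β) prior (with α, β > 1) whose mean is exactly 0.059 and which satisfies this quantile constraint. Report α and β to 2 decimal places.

With mean 0.059 fixed, write α = 0.059s, β = 0.941s where s = α+β.
Need P(θ < 0.09) = 0.95 under Beta(0.059s, 0.941s). Normal approximation: (q−m)/√(m(1−m)/s) ≈ z_{0.95} = 1.64, so s ≈ 0.059·0.941·(1.64)²/(0.09−0.059)² = 156.3.
At s = 156.3: P(θ<0.09) ≈ 0.937. Adjusting to match 0.95 gives s ≈ 183.67.
So α = 0.059·183.67 ≈ 10.84, β = 0.941·183.67 ≈ 172.83.

α ≈ 10.84, β ≈ 172.83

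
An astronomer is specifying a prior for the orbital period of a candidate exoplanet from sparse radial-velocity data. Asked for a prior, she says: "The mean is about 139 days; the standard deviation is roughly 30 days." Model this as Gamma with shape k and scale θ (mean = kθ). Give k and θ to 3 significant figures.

For Gamma(k, scale θ): mean = kθ, variance = kθ², so CV = 1/√k.
CV = SD/mean = 30/139 = 0.2158, hence k = 1/CV² = 21.5.
Then θ = mean/k = 139/21.5 = 6.47.

k ≈ 21.5, θ ≈ 6.47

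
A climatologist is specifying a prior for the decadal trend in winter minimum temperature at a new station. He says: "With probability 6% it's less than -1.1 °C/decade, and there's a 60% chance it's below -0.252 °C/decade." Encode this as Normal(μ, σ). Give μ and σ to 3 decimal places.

The p-quantile of Normal(μ,σ) is μ + z_p·σ, with z_{0.06} = -1.555 and z_{0.6} = 0.2533.
Eliminate σ: μ = (z₂·x₁ − z₁·x₂)/(z₂ − z₁) = (0.2533·-1.1 − (-1.555)·-0.252)/1.808 = -0.371.
Then σ = (x₂ − x₁)/(z₂ − z₁) = (-0.252 − -1.1)/1.808 = 0.469.

μ = -0.371, σ = 0.469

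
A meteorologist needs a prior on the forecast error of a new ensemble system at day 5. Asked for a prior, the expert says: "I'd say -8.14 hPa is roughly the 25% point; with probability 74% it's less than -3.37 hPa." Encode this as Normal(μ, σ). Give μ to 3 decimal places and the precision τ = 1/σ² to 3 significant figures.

For Normal(μ,σ), the p-quantile is μ + z_p·σ. Here z_{0.25} = -0.6745, z_{0.74} = 0.6433.
So -8.14 = μ − 0.6745σ and -3.37 = μ + 0.6433σ.
Subtracting: σ = (-3.37 − -8.14)/(0.6433 − (-0.6745)) = 3.620.
Then μ = -8.14 − (-0.6745)·3.620 = -5.699.
Precision τ = 1/σ² = 1/3.62² = 0.0763.

μ = -5.699, τ = 0.0763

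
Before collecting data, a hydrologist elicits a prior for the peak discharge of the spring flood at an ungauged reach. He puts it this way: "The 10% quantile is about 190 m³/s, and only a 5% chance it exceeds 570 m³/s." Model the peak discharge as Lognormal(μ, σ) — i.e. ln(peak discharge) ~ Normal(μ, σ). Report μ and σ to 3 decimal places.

If T ~ Lognormal(μ,σ) then ln T ~ Normal(μ,σ), so the p-quantile of ln T is μ + z_p·σ.
ln(190) = 5.247 and ln(570) = 6.346; z_{0.1} = -1.282, z_{0.95} = 1.645.
σ = (6.346 − 5.247)/(1.645 − (-1.282)) = 0.375.
μ = 5.247 − (-1.282)·0.375 = 5.728.

μ ≈ 5.728, σ ≈ 0.375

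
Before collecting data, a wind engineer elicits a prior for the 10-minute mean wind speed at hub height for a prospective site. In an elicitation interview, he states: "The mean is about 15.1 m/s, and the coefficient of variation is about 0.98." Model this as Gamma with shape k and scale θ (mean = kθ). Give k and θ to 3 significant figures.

For Gamma(k, scale θ): mean = kθ, variance = kθ², so CV = 1/√k.
CV = 0.98, hence k = 1/CV² = 1.04.
Then θ = mean/k = 15.1/1.04 = 14.5.

k ≈ 1.04, θ ≈ 14.5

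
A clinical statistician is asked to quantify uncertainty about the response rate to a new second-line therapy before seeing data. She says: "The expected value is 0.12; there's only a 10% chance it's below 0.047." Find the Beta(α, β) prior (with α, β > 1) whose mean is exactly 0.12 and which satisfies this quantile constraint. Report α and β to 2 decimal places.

With mean 0.12 fixed, write α = 0.12s, β = 0.88s where s = α+β.
Need P(θ < 0.047) = 0.1 under Beta(0.12s, 0.88s). Normal approximation: (q−m)/√(m(1−m)/s) ≈ z_{0.1} = -1.28, so s ≈ 0.12·0.88·(-1.28)²/(0.047−0.12)² = 32.5.
At s = 32.5: P(θ<0.047) ≈ 0.066. Adjusting to match 0.1 gives s ≈ 25.15.
So α = 0.12·25.15 ≈ 3.02, β = 0.88·25.15 ≈ 22.13.

α ≈ 3.02, β ≈ 22.13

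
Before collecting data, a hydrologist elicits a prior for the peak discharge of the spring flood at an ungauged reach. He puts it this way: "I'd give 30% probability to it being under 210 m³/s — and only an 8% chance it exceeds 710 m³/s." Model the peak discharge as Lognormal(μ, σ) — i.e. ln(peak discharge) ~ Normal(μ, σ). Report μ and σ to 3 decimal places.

μ ≈ 5.678, σ ≈ 0.631

If T ~ Lognormal(μ,σ) then ln T ~ Normal(μ,σ), so the p-quantile of ln T is μ + z_p·σ.
ln(210) = 5.347 and ln(710) = 6.565; z_{0.3} = -0.5244, z_{0.92} = 1.405.
σ = (6.565 − 5.347)/(1.405 − (-0.5244)) = 0.631.
μ = 5.347 − (-0.5244)·0.631 = 5.678.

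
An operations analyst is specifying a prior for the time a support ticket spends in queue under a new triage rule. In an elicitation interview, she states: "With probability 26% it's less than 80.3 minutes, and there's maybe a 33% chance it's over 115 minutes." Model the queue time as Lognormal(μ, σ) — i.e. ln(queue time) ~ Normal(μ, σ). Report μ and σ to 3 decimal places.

μ ≈ 4.599, σ ≈ 0.332

If T ~ Lognormal(μ,σ) then ln T ~ Normal(μ,σ), so the p-quantile of ln T is μ + z_p·σ.
ln(80.3) = 4.386 and ln(115) = 4.745; z_{0.26} = -0.6433, z_{0.67} = 0.4399.
σ = (4.745 − 4.386)/(0.4399 − (-0.6433)) = 0.332.
μ = 4.386 − (-0.6433)·0.332 = 4.599.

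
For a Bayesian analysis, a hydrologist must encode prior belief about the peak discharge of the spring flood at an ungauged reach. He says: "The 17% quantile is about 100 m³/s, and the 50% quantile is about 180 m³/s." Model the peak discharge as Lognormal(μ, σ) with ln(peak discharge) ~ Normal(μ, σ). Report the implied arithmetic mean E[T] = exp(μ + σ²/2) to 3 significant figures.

If T ~ Lognormal(μ,σ) then ln T ~ Normal(μ,σ), so the p-quantile of ln T is μ + z_p·σ.
ln(100) = 4.605 and ln(180) = 5.193; z_{0.17} = -0.9542, z_{0.5} = 0.
σ = (5.193 − 4.605)/(0 − (-0.9542)) = 0.616.
μ = 4.605 − (-0.9542)·0.616 = 5.193.
E[T] = exp(μ + σ²/2) = exp(5.193 + 0.1897) = 218 m³/s.

E[T] ≈ 218 m³/s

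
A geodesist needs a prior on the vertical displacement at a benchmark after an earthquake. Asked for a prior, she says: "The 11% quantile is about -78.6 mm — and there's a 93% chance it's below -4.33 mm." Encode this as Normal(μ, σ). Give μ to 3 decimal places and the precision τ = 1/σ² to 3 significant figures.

μ = -44.890, τ = 0.00132

For Normal(μ,σ), the p-quantile is μ + z_p·σ. Here z_{0.11} = -1.227, z_{0.93} = 1.476.
So -78.6 = μ − 1.227σ and -4.33 = μ + 1.476σ.
Subtracting: σ = (-4.33 − -78.6)/(1.476 − (-1.227)) = 27.484.
Then μ = -78.6 − (-1.227)·27.484 = -44.890.
Precision τ = 1/σ² = 1/27.48² = 0.00132.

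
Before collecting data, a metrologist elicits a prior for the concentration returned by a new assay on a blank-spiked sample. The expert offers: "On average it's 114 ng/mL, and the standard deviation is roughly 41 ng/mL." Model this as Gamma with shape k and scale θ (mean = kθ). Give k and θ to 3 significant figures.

For Gamma(k, scale θ): mean = kθ, variance = kθ², so CV = 1/√k.
CV = SD/mean = 41/114 = 0.3596, hence k = 1/CV² = 7.73.
Then θ = mean/k = 114/7.73 = 14.7.

k ≈ 7.73, θ ≈ 14.7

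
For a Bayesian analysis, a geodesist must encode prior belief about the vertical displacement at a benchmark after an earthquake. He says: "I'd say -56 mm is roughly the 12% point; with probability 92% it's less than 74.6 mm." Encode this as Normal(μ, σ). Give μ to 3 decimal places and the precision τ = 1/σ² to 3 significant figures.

For Normal(μ,σ), the p-quantile is μ + z_p·σ. Here z_{0.12} = -1.175, z_{0.92} = 1.405.
So -56 = μ − 1.175σ and 74.6 = μ + 1.405σ.
Subtracting: σ = (74.6 − -56)/(1.405 − (-1.175)) = 50.619.
Then μ = -56 − (-1.175)·50.619 = 3.477.
Precision τ = 1/σ² = 1/50.62² = 0.00039.

μ = 3.477, τ = 0.00039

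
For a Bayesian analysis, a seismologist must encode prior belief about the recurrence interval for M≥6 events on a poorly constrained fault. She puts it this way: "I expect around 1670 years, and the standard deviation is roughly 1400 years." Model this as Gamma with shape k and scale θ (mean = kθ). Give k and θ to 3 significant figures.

For Gamma(k, scale θ): mean = kθ, variance = kθ², so CV = 1/√k.
CV = SD/mean = 1400/1670 = 0.8383, hence k = 1/CV² = 1.42.
Then θ = mean/k = 1670/1.42 = 1170.

k ≈ 1.42, θ ≈ 1170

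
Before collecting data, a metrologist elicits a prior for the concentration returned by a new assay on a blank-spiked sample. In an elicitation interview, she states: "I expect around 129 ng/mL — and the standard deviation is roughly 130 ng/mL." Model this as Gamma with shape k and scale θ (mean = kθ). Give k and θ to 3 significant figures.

For Gamma(k, scale θ): mean = kθ, variance = kθ², so CV = 1/√k.
CV = SD/mean = 130/129 = 1.008, hence k = 1/CV² = 0.985.
Then θ = mean/k = 129/0.985 = 131.

k ≈ 0.985, θ ≈ 131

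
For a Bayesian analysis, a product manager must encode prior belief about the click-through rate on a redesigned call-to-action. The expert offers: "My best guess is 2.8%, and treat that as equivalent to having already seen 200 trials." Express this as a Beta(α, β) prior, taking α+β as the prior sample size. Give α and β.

Under the effective-sample-size interpretation, Beta(α, β) has prior mean α/(α+β) and prior sample size α+β.
So α+β = 200 and α/(α+β) = 0.028, giving α = 0.028·200 = 5.6 and β = 200 − 5.6 = 194.4.

α = 5.6, β = 194.4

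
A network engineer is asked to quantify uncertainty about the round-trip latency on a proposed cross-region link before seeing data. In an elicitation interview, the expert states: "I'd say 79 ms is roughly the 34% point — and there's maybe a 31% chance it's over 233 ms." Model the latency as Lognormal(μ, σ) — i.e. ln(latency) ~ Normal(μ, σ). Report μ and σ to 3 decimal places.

If T ~ Lognormal(μ,σ) then ln T ~ Normal(μ,σ), so the p-quantile of ln T is μ + z_p·σ.
ln(79) = 4.369 and ln(233) = 5.451; z_{0.34} = -0.4125, z_{0.69} = 0.4959.
σ = (5.451 − 4.369)/(0.4959 − (-0.4125)) = 1.191.
μ = 4.369 − (-0.4125)·1.191 = 4.861.

μ ≈ 4.861, σ ≈ 1.191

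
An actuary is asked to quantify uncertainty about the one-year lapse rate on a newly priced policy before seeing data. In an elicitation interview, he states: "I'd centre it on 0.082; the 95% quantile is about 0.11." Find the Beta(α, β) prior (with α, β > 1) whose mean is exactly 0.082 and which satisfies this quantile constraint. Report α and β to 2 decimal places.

With mean 0.082 fixed, write α = 0.082s, β = 0.918s where s = α+β.
Need P(θ < 0.11) = 0.95 under Beta(0.082s, 0.918s). Normal approximation: (q−m)/√(m(1−m)/s) ≈ z_{0.95} = 1.64, so s ≈ 0.082·0.918·(1.64)²/(0.11−0.082)² = 259.8.
At s = 259.8: P(θ<0.11) ≈ 0.941. Adjusting to match 0.95 gives s ≈ 290.00.
So α = 0.082·290.00 ≈ 23.78, β = 0.918·290.00 ≈ 266.22.

α ≈ 23.78, β ≈ 266.22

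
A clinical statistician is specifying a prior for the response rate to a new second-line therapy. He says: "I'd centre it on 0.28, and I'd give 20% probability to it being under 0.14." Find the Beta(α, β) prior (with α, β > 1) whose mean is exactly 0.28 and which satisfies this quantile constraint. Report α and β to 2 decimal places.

With mean 0.28 fixed, write α = 0.28s, β = 0.72s where s = α+β.
Need P(θ < 0.14) = 0.2 under Beta(0.28s, 0.72s). Normal approximation: (q−m)/√(m(1−m)/s) ≈ z_{0.2} = -0.842, so s ≈ 0.28·0.72·(-0.842)²/(0.14−0.28)² = 7.3.
At s = 7.3: P(θ<0.14) ≈ 0.205. Adjusting to match 0.2 gives s ≈ 7.51.
So α = 0.28·7.51 ≈ 2.10, β = 0.72·7.51 ≈ 5.41.

α ≈ 2.10, β ≈ 5.41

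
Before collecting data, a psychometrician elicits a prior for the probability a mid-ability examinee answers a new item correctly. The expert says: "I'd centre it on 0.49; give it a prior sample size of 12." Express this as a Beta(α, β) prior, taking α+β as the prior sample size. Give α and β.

α = 5.88, β = 6.12

Under the effective-sample-size interpretation, Beta(α, β) has prior mean α/(α+β) and prior sample size α+β.
So α+β = 12 and α/(α+β) = 0.49, giving α = 0.49·12 = 5.88 and β = 12 − 5.88 = 6.12.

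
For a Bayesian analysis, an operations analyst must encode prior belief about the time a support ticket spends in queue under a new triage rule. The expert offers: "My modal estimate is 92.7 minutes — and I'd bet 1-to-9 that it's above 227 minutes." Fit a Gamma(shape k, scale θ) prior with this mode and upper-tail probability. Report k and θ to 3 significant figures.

k ≈ 3.4, θ ≈ 38.7

Gamma(k,θ) with k>1 has mode (k−1)θ, so θ = 92.7/(k−1).
Need P(X < 227) = 0.9 with θ tied to k this way. Start at k = 2, θ = 92.7: P(X<227) ≈ 0.702.
Too low — raise k to concentrate. Iterating converges to k ≈ 3.4.
Then θ = 92.7/(3.4−1) ≈ 38.7.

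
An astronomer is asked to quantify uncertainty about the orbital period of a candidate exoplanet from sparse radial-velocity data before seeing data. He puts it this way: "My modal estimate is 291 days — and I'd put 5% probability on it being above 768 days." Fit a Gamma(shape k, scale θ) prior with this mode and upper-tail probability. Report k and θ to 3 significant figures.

Gamma(k,θ) with k>1 has mode (k−1)θ, so θ = 291/(k−1).
Need P(X < 768) = 0.95 with θ tied to k this way. Start at k = 2, θ = 291: P(X<768) ≈ 0.740.
Too low — raise k to concentrate. Iterating converges to k ≈ 3.86.
Then θ = 291/(3.86−1) ≈ 102.

k ≈ 3.86, θ ≈ 102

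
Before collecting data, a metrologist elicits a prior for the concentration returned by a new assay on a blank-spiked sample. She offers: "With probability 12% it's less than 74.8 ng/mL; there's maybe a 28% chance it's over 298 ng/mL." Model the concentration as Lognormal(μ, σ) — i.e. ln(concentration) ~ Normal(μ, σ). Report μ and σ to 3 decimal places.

If T ~ Lognormal(μ,σ) then ln T ~ Normal(μ,σ), so the p-quantile of ln T is μ + z_p·σ.
ln(74.8) = 4.315 and ln(298) = 5.697; z_{0.12} = -1.175, z_{0.72} = 0.5828.
σ = (5.697 − 4.315)/(0.5828 − (-1.175)) = 0.786.
μ = 4.315 − (-1.175)·0.786 = 5.239.

μ ≈ 5.239, σ ≈ 0.786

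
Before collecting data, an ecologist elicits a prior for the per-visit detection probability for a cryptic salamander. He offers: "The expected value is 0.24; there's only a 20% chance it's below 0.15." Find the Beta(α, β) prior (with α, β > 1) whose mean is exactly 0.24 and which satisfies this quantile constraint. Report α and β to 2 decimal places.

With mean 0.24 fixed, write α = 0.24s, β = 0.76s where s = α+β.
Need P(θ < 0.15) = 0.2 under Beta(0.24s, 0.76s). Normal approximation: (q−m)/√(m(1−m)/s) ≈ z_{0.2} = -0.842, so s ≈ 0.24·0.76·(-0.842)²/(0.15−0.24)² = 16.0.
At s = 16.0: P(θ<0.15) ≈ 0.206. Adjusting to match 0.2 gives s ≈ 16.56.
So α = 0.24·16.56 ≈ 3.97, β = 0.76·16.56 ≈ 12.58.

α ≈ 3.97, β ≈ 12.58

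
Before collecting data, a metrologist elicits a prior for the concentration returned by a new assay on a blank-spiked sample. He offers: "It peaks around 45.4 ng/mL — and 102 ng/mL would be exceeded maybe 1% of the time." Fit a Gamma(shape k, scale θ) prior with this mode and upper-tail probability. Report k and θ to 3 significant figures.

Gamma(k,θ) with k>1 has mode (k−1)θ, so θ = 45.4/(k−1).
Need P(X < 102) = 0.99 with θ tied to k this way. Start at k = 2, θ = 45.4: P(X<102) ≈ 0.657.
Too low — raise k to concentrate. Iterating converges to k ≈ 8.33.
Then θ = 45.4/(8.33−1) ≈ 6.2.

k ≈ 8.33, θ ≈ 6.2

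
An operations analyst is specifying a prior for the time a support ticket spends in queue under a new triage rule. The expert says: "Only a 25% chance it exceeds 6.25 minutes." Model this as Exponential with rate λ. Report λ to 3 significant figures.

λ ≈ 0.222

P(T > 6.25) = e^(−λ·6.25) = 0.25, so λ = −ln(0.25)/6.25 = 0.222.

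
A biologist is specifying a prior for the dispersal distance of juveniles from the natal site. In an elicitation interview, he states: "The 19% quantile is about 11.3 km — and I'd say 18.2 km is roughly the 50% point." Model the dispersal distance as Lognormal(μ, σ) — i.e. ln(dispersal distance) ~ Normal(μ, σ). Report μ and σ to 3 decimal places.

If T ~ Lognormal(μ,σ) then ln T ~ Normal(μ,σ), so the p-quantile of ln T is μ + z_p·σ.
ln(11.3) = 2.425 and ln(18.2) = 2.901; z_{0.19} = -0.8779, z_{0.5} = 0.
σ = (2.901 − 2.425)/(0 − (-0.8779)) = 0.543.
μ = 2.425 − (-0.8779)·0.543 = 2.901.

μ ≈ 2.901, σ ≈ 0.543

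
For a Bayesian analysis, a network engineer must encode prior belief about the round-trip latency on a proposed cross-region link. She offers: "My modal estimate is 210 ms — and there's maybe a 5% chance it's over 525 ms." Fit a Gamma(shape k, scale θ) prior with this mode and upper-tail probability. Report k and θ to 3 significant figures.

k ≈ 4.23, θ ≈ 64.9

Gamma(k,θ) with k>1 has mode (k−1)θ, so θ = 210/(k−1).
Need P(X < 525) = 0.95 with θ tied to k this way. Start at k = 2, θ = 210: P(X<525) ≈ 0.713.
Too low — raise k to concentrate. Iterating converges to k ≈ 4.23.
Then θ = 210/(4.23−1) ≈ 64.9.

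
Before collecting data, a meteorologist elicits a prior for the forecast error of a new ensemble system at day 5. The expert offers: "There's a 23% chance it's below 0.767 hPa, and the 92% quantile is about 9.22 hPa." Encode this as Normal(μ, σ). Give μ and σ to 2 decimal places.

μ = 3.68, σ = 3.94

For Normal(μ,σ), the p-quantile is μ + z_p·σ. Here z_{0.23} = -0.7388, z_{0.92} = 1.405.
So 0.767 = μ − 0.7388σ and 9.22 = μ + 1.405σ.
Subtracting: σ = (9.22 − 0.767)/(1.405 − (-0.7388)) = 3.94.
Then μ = 0.767 − (-0.7388)·3.94 = 3.68.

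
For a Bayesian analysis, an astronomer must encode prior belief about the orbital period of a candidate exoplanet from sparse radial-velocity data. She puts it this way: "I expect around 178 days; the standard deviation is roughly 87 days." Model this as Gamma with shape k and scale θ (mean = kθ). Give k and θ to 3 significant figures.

For Gamma(k, scale θ): mean = kθ, variance = kθ², so CV = 1/√k.
CV = SD/mean = 87/178 = 0.4888, hence k = 1/CV² = 4.19.
Then θ = mean/k = 178/4.19 = 42.5.

k ≈ 4.19, θ ≈ 42.5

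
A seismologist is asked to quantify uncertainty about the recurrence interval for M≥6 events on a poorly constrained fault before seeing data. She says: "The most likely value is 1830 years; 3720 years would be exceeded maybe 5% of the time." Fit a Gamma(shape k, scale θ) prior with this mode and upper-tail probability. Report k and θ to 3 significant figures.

k ≈ 6.5, θ ≈ 333

Gamma(k,θ) with k>1 has mode (k−1)θ, so θ = 1830/(k−1).
Need P(X < 3720) = 0.95 with θ tied to k this way. Start at k = 2, θ = 1830: P(X<3720) ≈ 0.603.
Too low — raise k to concentrate. Iterating converges to k ≈ 6.5.
Then θ = 1830/(6.5−1) ≈ 333.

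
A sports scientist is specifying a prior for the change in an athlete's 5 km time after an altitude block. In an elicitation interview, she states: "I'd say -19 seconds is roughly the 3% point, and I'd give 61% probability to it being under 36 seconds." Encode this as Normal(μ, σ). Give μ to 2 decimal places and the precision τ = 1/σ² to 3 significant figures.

For Normal(μ,σ), the p-quantile is μ + z_p·σ. Here z_{0.03} = -1.881, z_{0.61} = 0.2793.
So -19 = μ − 1.881σ and 36 = μ + 0.2793σ.
Subtracting: σ = (36 − -19)/(0.2793 − (-1.881)) = 25.46.
Then μ = -19 − (-1.881)·25.46 = 28.89.
Precision τ = 1/σ² = 1/25.46² = 0.00154.

μ = 28.89, τ = 0.00154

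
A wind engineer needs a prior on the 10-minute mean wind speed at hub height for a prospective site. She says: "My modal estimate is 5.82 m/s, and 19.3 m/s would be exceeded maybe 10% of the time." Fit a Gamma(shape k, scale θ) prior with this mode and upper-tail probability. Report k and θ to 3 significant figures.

Gamma(k,θ) with k>1 has mode (k−1)θ, so θ = 5.82/(k−1).
Need P(X < 19.3) = 0.9 with θ tied to k this way. Start at k = 2, θ = 5.82: P(X<19.3) ≈ 0.843.
Too low — raise k to concentrate. Iterating converges to k ≈ 2.31.
Then θ = 5.82/(2.31−1) ≈ 4.44.

k ≈ 2.31, θ ≈ 4.44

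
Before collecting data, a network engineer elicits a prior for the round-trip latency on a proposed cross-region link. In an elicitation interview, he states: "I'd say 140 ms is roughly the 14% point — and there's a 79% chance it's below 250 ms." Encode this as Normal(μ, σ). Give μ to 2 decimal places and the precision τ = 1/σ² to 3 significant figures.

μ = 202.98, τ = 0.000294

The p-quantile of Normal(μ,σ) is μ + z_p·σ, with z_{0.14} = -1.08 and z_{0.79} = 0.8064.
Eliminate σ: μ = (z₂·x₁ − z₁·x₂)/(z₂ − z₁) = (0.8064·140 − (-1.08)·250)/1.887 = 202.98.
Then σ = (x₂ − x₁)/(z₂ − z₁) = (250 − 140)/1.887 = 58.30.
Precision τ = 1/σ² = 1/58.3² = 0.000294.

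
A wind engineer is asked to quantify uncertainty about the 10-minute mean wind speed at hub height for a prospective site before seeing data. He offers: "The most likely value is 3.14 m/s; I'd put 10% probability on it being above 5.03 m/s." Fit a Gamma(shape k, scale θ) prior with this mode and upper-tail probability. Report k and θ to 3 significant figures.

Gamma(k,θ) with k>1 has mode (k−1)θ, so θ = 3.14/(k−1).
Need P(X < 5.03) = 0.9 with θ tied to k this way. Start at k = 2, θ = 3.14: P(X<5.03) ≈ 0.476.
Too low — raise k to concentrate. Iterating converges to k ≈ 9.46.
Then θ = 3.14/(9.46−1) ≈ 0.371.

k ≈ 9.46, θ ≈ 0.371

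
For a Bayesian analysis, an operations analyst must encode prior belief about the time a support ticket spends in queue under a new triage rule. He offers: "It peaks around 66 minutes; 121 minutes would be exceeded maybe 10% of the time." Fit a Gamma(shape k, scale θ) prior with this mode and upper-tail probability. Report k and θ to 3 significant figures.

k ≈ 6.19, θ ≈ 12.7

Gamma(k,θ) with k>1 has mode (k−1)θ, so θ = 66/(k−1).
Need P(X < 121) = 0.9 with θ tied to k this way. Start at k = 2, θ = 66: P(X<121) ≈ 0.547.
Too low — raise k to concentrate. Iterating converges to k ≈ 6.19.
Then θ = 66/(6.19−1) ≈ 12.7.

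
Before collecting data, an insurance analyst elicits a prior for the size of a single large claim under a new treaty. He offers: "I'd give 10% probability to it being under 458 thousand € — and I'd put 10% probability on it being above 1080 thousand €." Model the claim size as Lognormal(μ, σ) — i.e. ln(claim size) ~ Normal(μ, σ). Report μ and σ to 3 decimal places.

μ ≈ 6.556, σ ≈ 0.335

If T ~ Lognormal(μ,σ) then ln T ~ Normal(μ,σ), so the p-quantile of ln T is μ + z_p·σ.
ln(458) = 6.127 and ln(1080) = 6.985; z_{0.1} = -1.282, z_{0.9} = 1.282.
σ = (6.985 − 6.127)/(1.282 − (-1.282)) = 0.335.
μ = 6.127 − (-1.282)·0.335 = 6.556.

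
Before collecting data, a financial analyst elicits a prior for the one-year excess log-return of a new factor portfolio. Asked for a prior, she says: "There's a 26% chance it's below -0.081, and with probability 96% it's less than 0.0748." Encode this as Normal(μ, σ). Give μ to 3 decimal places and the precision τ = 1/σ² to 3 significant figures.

μ = -0.039, τ = 236

The p-quantile of Normal(μ,σ) is μ + z_p·σ, with z_{0.26} = -0.6433 and z_{0.96} = 1.751.
Eliminate σ: μ = (z₂·x₁ − z₁·x₂)/(z₂ − z₁) = (1.751·-0.081 − (-0.6433)·0.0748)/2.394 = -0.039.
Then σ = (x₂ − x₁)/(z₂ − z₁) = (0.0748 − -0.081)/2.394 = 0.065.
Precision τ = 1/σ² = 1/0.06508² = 236.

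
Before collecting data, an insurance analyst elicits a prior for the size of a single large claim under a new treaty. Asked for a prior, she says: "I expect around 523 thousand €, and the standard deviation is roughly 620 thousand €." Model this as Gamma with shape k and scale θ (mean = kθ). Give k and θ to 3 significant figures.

k ≈ 0.712, θ ≈ 735

For Gamma(k, scale θ): mean = kθ, variance = kθ², so CV = 1/√k.
CV = SD/mean = 620/523 = 1.185, hence k = 1/CV² = 0.712.
Then θ = mean/k = 523/0.712 = 735.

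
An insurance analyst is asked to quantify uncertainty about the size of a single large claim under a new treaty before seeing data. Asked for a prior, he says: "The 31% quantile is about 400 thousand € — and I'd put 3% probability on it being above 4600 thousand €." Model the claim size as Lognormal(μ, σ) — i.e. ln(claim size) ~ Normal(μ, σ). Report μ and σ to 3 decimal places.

μ ≈ 6.501, σ ≈ 1.028

If T ~ Lognormal(μ,σ) then ln T ~ Normal(μ,σ), so the p-quantile of ln T is μ + z_p·σ.
ln(400) = 5.991 and ln(4600) = 8.434; z_{0.31} = -0.4959, z_{0.97} = 1.881.
σ = (8.434 − 5.991)/(1.881 − (-0.4959)) = 1.028.
μ = 5.991 − (-0.4959)·1.028 = 6.501.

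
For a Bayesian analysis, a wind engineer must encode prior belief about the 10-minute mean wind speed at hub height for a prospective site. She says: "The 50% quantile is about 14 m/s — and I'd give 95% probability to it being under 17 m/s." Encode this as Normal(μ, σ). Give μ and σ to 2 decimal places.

For Normal(μ,σ), the p-quantile is μ + z_p·σ. Here z_{0.5} = 0, z_{0.95} = 1.645.
So 14 = μ + 0σ and 17 = μ + 1.645σ.
Subtracting: σ = (17 − 14)/(1.645 − (0)) = 1.82.
Then μ = 14 − (0)·1.82 = 14.00.

μ = 14.00, σ = 1.82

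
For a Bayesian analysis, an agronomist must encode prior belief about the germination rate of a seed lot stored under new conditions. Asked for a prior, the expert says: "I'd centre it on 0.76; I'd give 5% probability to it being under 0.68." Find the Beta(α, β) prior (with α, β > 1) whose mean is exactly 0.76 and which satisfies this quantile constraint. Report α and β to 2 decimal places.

α ≈ 63.28, β ≈ 19.98

With mean 0.76 fixed, write α = 0.76s, β = 0.24s where s = α+β.
Need P(θ < 0.68) = 0.05 under Beta(0.76s, 0.24s). Normal approximation: (q−m)/√(m(1−m)/s) ≈ z_{0.05} = -1.64, so s ≈ 0.76·0.24·(-1.64)²/(0.68−0.76)² = 77.1.
At s = 77.1: P(θ<0.68) ≈ 0.056. Adjusting to match 0.05 gives s ≈ 83.26.
So α = 0.76·83.26 ≈ 63.28, β = 0.24·83.26 ≈ 19.98.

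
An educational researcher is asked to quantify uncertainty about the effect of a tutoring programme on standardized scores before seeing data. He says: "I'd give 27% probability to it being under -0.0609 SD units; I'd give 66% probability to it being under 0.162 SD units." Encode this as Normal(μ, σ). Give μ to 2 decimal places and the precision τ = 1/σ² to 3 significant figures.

μ = 0.07, τ = 21.2

The p-quantile of Normal(μ,σ) is μ + z_p·σ, with z_{0.27} = -0.6128 and z_{0.66} = 0.4125.
Eliminate σ: μ = (z₂·x₁ − z₁·x₂)/(z₂ − z₁) = (0.4125·-0.0609 − (-0.6128)·0.162)/1.025 = 0.07.
Then σ = (x₂ − x₁)/(z₂ − z₁) = (0.162 − -0.0609)/1.025 = 0.22.
Precision τ = 1/σ² = 1/0.2174² = 21.2.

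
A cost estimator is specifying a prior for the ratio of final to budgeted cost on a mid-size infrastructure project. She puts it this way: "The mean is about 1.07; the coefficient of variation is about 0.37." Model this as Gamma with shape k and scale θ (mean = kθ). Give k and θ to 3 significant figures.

For Gamma(k, scale θ): mean = kθ, variance = kθ², so CV = 1/√k.
CV = 0.37, hence k = 1/CV² = 7.3.
Then θ = mean/k = 1.07/7.3 = 0.146.

k ≈ 7.3, θ ≈ 0.146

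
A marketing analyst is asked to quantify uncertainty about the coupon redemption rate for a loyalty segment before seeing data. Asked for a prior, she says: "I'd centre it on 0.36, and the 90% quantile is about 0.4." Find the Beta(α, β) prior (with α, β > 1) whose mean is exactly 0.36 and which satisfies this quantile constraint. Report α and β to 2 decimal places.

With mean 0.36 fixed, write α = 0.36s, β = 0.64s where s = α+β.
Need P(θ < 0.4) = 0.9 under Beta(0.36s, 0.64s). Normal approximation: (q−m)/√(m(1−m)/s) ≈ z_{0.9} = 1.28, so s ≈ 0.36·0.64·(1.28)²/(0.4−0.36)² = 236.5.
At s = 236.5: P(θ<0.4) ≈ 0.899. Adjusting to match 0.9 gives s ≈ 239.09.
So α = 0.36·239.09 ≈ 86.07, β = 0.64·239.09 ≈ 153.02.

α ≈ 86.07, β ≈ 153.02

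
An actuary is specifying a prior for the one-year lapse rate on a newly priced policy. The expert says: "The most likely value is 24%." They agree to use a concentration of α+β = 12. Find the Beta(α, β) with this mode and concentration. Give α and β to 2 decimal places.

α = 3.40, β = 8.60

For α,β > 1 the Beta mode is (α−1)/(α+β−2). With α+β = 12, the mode is (α−1)/10.
Set (α−1)/10 = 0.24 → α = 1 + 0.24·10 = 3.40.
β = 12 − α = 8.60.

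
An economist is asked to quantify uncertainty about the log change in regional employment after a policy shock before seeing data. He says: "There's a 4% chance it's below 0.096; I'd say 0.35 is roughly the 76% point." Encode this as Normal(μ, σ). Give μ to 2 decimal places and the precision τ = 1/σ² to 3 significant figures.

μ = 0.28, τ = 93.6

The p-quantile of Normal(μ,σ) is μ + z_p·σ, with z_{0.04} = -1.751 and z_{0.76} = 0.7063.
Eliminate σ: μ = (z₂·x₁ − z₁·x₂)/(z₂ − z₁) = (0.7063·0.096 − (-1.751)·0.35)/2.457 = 0.28.
Then σ = (x₂ − x₁)/(z₂ − z₁) = (0.35 − 0.096)/2.457 = 0.10.
Precision τ = 1/σ² = 1/0.1034² = 93.6.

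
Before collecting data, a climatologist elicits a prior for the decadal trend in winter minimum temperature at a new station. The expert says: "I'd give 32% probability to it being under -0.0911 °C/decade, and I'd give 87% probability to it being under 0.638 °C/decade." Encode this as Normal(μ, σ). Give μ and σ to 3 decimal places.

The p-quantile of Normal(μ,σ) is μ + z_p·σ, with z_{0.32} = -0.4677 and z_{0.87} = 1.126.
Eliminate σ: μ = (z₂·x₁ − z₁·x₂)/(z₂ − z₁) = (1.126·-0.0911 − (-0.4677)·0.638)/1.594 = 0.123.
Then σ = (x₂ − x₁)/(z₂ − z₁) = (0.638 − -0.0911)/1.594 = 0.457.

μ = 0.123, σ = 0.457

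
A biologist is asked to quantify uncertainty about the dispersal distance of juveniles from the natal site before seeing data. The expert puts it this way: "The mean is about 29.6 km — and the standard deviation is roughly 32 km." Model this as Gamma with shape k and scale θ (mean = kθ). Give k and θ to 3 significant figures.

For Gamma(k, scale θ): mean = kθ, variance = kθ², so CV = 1/√k.
CV = SD/mean = 32/29.6 = 1.081, hence k = 1/CV² = 0.856.
Then θ = mean/k = 29.6/0.856 = 34.6.

k ≈ 0.856, θ ≈ 34.6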